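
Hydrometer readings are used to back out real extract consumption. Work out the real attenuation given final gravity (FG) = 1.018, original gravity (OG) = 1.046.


AA = (OG−FG)/(OG−1)·100;  RA = AA·0.8192
AA = (1.046 − 1.018)/(1.046 − 1)·100 = 60.8696
RA = 60.8696·0.8192

49.8643 %


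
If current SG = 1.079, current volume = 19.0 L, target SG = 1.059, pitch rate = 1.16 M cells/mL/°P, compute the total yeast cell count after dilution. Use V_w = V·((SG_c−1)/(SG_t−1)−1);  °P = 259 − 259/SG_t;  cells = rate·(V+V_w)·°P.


V_w = 19.0·((1.079−1)/(1.059−1)−1) = 6.4407
V_final = 19.0 + 6.4407 = 25.4407
°P = 259 − 259/1.059 = 14.4297
cells = 1.16·25.4407·14.4297

425.8361 billion cells


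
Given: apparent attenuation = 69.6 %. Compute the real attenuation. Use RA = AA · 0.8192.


RA = 69.6 · 0.8192

57.0163 %


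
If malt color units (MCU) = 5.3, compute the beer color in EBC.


SRM = 1.4922·MCU^0.6859;  EBC = SRM·1.97
SRM = 1.4922·5.3^0.6859 = 4.6839
EBC = 4.6839·1.97

9.2273 EBC


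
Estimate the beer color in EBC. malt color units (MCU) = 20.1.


SRM = 1.4922·MCU^0.6859;  EBC = SRM·1.97
SRM = 1.4922·20.1^0.6859 = 11.6866
EBC = 11.6866·1.97

23.0227 EBC


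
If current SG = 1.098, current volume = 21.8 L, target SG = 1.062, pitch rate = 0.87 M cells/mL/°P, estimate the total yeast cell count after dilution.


V_w = V·((SG_c−1)/(SG_t−1)−1);  °P = 259 − 259/SG_t;  cells = rate·(V+V_w)·°P
V_w = 21.8·((1.098−1)/(1.062−1)−1) = 12.6581
V_final = 21.8 + 12.6581 = 34.4581
°P = 259 − 259/1.062 = 15.1205
cells = 0.87·34.4581·15.1205

453.2910 billion cells


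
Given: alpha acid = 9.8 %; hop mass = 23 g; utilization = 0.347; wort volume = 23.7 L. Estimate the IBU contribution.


IBU = (α/100)·mass·U·1000 / V
IBU = (9.8/100)·23·0.347·1000 / 23.7

33.0016 IBU


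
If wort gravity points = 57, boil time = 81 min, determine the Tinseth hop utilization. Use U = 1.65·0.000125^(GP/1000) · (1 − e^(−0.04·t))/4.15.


bigness = 1.65·0.000125^(57/1000) = 0.9886
boil_factor = (1 − e^(−0.04·81))/4.15 = 0.2315
U = 0.9886 · 0.2315

0.2289


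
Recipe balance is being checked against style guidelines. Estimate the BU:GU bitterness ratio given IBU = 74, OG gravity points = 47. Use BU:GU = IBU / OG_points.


BU:GU = 74 / 47

1.5745


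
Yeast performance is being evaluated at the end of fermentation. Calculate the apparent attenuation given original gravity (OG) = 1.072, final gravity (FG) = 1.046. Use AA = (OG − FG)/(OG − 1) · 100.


AA = (1.072 − 1.046)/(1.072 − 1) · 100

36.1111 %


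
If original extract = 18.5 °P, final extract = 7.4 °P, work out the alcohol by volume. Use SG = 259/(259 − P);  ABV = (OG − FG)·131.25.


OG = 259/(259 − 18.5) = 1.0769
FG = 259/(259 − 7.4) = 1.0294
ABV = (1.0769 − 1.0294)·131.25

6.2359 % ABV


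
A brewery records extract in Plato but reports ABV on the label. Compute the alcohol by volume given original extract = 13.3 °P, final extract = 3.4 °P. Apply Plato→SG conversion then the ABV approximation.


SG = 259/(259 − P);  ABV = (OG − FG)·131.25
OG = 259/(259 − 13.3) = 1.0541
FG = 259/(259 − 3.4) = 1.0133
ABV = (1.0541 − 1.0133)·131.25

5.3588 % ABV


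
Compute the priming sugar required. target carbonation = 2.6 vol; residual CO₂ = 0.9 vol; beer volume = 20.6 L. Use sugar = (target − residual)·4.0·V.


sugar = (2.6 − 0.9)·4.0·20.6

140.0800 g


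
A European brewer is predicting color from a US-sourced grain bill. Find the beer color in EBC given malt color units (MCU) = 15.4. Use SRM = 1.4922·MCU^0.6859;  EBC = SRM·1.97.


SRM = 1.4922·15.4^0.6859 = 9.7353
EBC = 9.7353·1.97

19.1785 EBC


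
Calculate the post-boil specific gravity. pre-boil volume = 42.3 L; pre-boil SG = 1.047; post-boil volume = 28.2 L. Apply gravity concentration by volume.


SG_post = 1 + (SG_pre − 1)·V_pre/V_post
pts_pre = (1.047 − 1)·1000 = 47.0000
pts_post = 47.0000·42.3/28.2 = 70.5000
SG_post = 1 + 70.5000/1000

1.0705


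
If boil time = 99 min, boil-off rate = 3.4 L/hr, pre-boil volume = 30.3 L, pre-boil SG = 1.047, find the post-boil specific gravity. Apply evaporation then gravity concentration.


V_post = V_pre − rate·(t/60);  SG_post = 1 + (SG_pre−1)·V_pre/V_post
V_post = 30.3 − 3.4·(99/60) = 24.6900
SG_post = 1 + (1.047 − 1)·30.3/24.6900

1.0577


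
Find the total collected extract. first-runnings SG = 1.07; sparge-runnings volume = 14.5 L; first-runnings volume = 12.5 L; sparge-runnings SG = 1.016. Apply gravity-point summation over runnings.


total = Σ (SG_i − 1)·1000·V_i
first = (1.07 − 1)·1000·12.5 = 875.0000
sparge = (1.016 − 1)·1000·14.5 = 232.0000
total = 875.0000 + 232.0000

1107.0000 gravity·L


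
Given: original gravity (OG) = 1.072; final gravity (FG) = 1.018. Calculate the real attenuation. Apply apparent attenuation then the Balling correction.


AA = (OG−FG)/(OG−1)·100;  RA = AA·0.8192
AA = (1.072 − 1.018)/(1.072 − 1)·100 = 75.0000
RA = 75.0000·0.8192

61.4400 %


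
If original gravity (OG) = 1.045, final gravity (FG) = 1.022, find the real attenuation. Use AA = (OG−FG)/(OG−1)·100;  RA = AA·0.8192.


AA = (1.045 − 1.022)/(1.045 − 1)·100 = 51.1111
RA = 51.1111·0.8192

41.8702 %


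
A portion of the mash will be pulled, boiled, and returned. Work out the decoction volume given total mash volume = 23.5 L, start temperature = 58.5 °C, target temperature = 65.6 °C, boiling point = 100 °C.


V_dec = V_total·(T_target − T_start)/(T_boil − T_start)
V_dec = 23.5·(65.6 − 58.5)/(100 − 58.5)

4.0205 L


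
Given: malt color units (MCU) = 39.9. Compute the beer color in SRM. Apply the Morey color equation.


SRM = 1.4922 · MCU^0.6859
SRM = 1.4922 · 39.9^0.6859

18.7040 SRM


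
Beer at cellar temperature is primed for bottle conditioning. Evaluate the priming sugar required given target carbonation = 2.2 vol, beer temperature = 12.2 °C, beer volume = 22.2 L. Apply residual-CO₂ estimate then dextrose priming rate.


residual = 14.695·(0.01821 + 0.09011·e^(−0.04·T));  sugar = (target − residual)·4.0·V
residual = 14.695·(0.01821 + 0.09011·e^(−0.04·12.2)) = 1.0804
sugar = (2.2 − 1.0804)·4.0·22.2

99.4170 g


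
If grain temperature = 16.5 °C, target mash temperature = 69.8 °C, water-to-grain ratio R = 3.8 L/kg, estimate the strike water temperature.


T_strike = (0.41/R)·(T_mash − T_grain) + T_mash
T_strike = (0.41/3.8)·(69.8 − 16.5) + 69.8

75.5508 °C


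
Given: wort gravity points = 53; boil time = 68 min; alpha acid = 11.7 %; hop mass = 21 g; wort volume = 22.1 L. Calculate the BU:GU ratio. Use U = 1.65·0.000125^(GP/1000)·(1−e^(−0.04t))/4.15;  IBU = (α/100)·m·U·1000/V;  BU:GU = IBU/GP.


U = 1.65·0.000125^(53/1000)·(1−e^(−0.04·68))/4.15 = 0.2307
IBU = (11.7/100)·21·0.2307·1000/22.1 = 25.6443
BU:GU = 25.6443/53

0.4839


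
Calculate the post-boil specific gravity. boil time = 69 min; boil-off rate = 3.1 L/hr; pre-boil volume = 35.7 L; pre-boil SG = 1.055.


V_post = V_pre − rate·(t/60);  SG_post = 1 + (SG_pre−1)·V_pre/V_post
V_post = 35.7 − 3.1·(69/60) = 32.1350
SG_post = 1 + (1.055 − 1)·35.7/32.1350

1.0611


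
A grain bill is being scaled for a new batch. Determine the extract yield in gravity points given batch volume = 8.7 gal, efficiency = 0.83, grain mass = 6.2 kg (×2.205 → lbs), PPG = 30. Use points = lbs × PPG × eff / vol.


lbs = 6.2 × 2.205 = 13.6710
points = 13.6710 × 30 × 0.83 / 8.7

39.1273 points


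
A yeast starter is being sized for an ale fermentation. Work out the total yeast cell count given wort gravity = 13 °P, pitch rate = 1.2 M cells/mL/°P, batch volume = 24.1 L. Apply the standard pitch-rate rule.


cells (billions) = rate · V_L · °P
cells = 1.2 · 24.1 · 13

375.9600 billion cells


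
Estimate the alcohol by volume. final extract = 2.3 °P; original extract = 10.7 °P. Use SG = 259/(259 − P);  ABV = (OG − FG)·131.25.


OG = 259/(259 − 10.7) = 1.0431
FG = 259/(259 − 2.3) = 1.0090
ABV = (1.0431 − 1.0090)·131.25

4.4800 % ABV


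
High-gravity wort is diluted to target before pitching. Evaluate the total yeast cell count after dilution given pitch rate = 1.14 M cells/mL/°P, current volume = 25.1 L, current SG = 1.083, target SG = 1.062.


V_w = V·((SG_c−1)/(SG_t−1)−1);  °P = 259 − 259/SG_t;  cells = rate·(V+V_w)·°P
V_w = 25.1·((1.083−1)/(1.062−1)−1) = 8.5016
V_final = 25.1 + 8.5016 = 33.6016
°P = 259 − 259/1.062 = 15.1205
cells = 1.14·33.6016·15.1205

579.2045 billion cells


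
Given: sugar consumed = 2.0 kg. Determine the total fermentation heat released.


Q = m_sugar · 590 kJ/kg
Q = 2.0 · 590

1180.0000 kJ


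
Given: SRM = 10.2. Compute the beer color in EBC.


EBC = SRM · 1.97
EBC = 10.2 · 1.97

20.0940 EBC


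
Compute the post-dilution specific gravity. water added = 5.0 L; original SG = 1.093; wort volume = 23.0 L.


SG_new = 1 + (SG_old − 1)·V_old/(V_old + V_water)
pts = (1.093 − 1)·1000·23.0/(23.0 + 5.0) = 76.3929
SG_new = 1 + 76.3929/1000

1.0764


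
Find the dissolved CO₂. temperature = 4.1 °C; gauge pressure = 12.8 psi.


vols = (P + 14.695)·(0.01821 + 0.09011·e^(−0.04·T))
vols = (12.8 + 14.695)·(0.01821 + 0.09011·e^(−0.04·4.1))

2.6035 volumes


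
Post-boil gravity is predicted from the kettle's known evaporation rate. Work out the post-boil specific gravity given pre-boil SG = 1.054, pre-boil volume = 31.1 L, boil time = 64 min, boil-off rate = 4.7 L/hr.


V_post = V_pre − rate·(t/60);  SG_post = 1 + (SG_pre−1)·V_pre/V_post
V_post = 31.1 − 4.7·(64/60) = 26.0867
SG_post = 1 + (1.054 − 1)·31.1/26.0867

1.0644


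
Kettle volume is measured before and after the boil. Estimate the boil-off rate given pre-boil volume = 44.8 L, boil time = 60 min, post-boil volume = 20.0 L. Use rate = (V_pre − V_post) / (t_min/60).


rate = (44.8 − 20.0) / (60/60)

24.8000 L/hr


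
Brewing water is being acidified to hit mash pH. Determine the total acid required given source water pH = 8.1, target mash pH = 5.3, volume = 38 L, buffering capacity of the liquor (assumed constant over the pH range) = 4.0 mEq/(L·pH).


acid = buffering capacity · (pH_source − pH_target) · V
acid = 4.0 · (8.1 − 5.3) · 38

425.6000 mEq


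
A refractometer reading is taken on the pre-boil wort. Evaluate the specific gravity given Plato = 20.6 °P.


SG = 259/(259 − P)
SG = 259/(259 − 20.6)

1.0864


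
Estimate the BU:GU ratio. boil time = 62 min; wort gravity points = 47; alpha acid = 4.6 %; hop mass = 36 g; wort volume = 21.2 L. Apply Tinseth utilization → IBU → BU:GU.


U = 1.65·0.000125^(GP/1000)·(1−e^(−0.04t))/4.15;  IBU = (α/100)·m·U·1000/V;  BU:GU = IBU/GP
U = 1.65·0.000125^(47/1000)·(1−e^(−0.04·62))/4.15 = 0.2388
IBU = (4.6/100)·36·0.2388·1000/21.2 = 18.6523
BU:GU = 18.6523/47

0.3969


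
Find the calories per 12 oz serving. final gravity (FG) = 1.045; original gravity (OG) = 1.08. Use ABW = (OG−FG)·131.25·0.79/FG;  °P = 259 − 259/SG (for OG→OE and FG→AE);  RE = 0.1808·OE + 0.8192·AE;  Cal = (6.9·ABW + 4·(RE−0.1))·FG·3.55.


ABW = (1.08 − 1.045)·131.25·0.79/1.045 = 3.4728
OE = 259 − 259/1.08 = 19.1852 °P
AE = 259 − 259/1.045 = 11.1531 °P
RE = 0.1808·19.1852 + 0.8192·11.1531 = 12.6053 °P
Cal = (6.9·3.4728 + 4·(12.6053−0.1))·1.045·3.55

274.4602 kcal


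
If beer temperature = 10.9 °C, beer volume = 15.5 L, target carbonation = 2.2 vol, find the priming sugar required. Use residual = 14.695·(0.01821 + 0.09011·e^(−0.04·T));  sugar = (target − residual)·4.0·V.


residual = 14.695·(0.01821 + 0.09011·e^(−0.04·10.9)) = 1.1238
sugar = (2.2 − 1.1238)·4.0·15.5

66.7228 g


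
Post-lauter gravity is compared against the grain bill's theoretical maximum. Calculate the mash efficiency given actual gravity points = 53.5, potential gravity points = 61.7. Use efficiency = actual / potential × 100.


efficiency = 53.5 / 61.7 × 100

86.7099 %


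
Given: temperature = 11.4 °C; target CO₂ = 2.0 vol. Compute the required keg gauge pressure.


psi = vols/(0.01821 + 0.09011·e^(−0.04·T)) − 14.695
psi = 2.0/(0.01821 + 0.09011·e^(−0.04·11.4)) − 14.695

11.8573 psi


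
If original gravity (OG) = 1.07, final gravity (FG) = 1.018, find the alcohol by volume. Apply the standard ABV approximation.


ABV = (OG − FG) · 131.25
ABV = (1.07 − 1.018) · 131.25

6.8250 % ABV


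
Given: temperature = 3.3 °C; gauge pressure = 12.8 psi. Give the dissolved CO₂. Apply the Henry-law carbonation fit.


vols = (P + 14.695)·(0.01821 + 0.09011·e^(−0.04·T))
vols = (12.8 + 14.695)·(0.01821 + 0.09011·e^(−0.04·3.3))

2.6719 volumes


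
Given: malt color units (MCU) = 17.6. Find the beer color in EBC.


SRM = 1.4922·MCU^0.6859;  EBC = SRM·1.97
SRM = 1.4922·17.6^0.6859 = 10.6690
EBC = 10.6690·1.97

21.0180 EBC


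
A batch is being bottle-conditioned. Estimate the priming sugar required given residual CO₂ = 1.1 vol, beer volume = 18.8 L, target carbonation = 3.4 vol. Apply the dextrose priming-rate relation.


sugar = (target − residual)·4.0·V
sugar = (3.4 − 1.1)·4.0·18.8

172.9600 g


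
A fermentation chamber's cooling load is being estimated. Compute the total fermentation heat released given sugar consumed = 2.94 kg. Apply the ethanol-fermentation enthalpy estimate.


Q = m_sugar · 590 kJ/kg
Q = 2.94 · 590

1734.6000 kJ


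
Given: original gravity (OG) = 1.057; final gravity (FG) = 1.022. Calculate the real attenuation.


AA = (OG−FG)/(OG−1)·100;  RA = AA·0.8192
AA = (1.057 − 1.022)/(1.057 − 1)·100 = 61.4035
RA = 61.4035·0.8192

50.3018 %


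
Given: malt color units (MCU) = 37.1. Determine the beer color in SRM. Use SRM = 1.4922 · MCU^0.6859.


SRM = 1.4922 · 37.1^0.6859

17.7935 SRM


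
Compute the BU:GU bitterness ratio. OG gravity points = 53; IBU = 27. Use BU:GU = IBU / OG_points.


BU:GU = 27 / 53

0.5094


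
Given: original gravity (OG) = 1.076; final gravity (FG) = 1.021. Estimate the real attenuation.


AA = (OG−FG)/(OG−1)·100;  RA = AA·0.8192
AA = (1.076 − 1.021)/(1.076 − 1)·100 = 72.3684
RA = 72.3684·0.8192

59.2842 %


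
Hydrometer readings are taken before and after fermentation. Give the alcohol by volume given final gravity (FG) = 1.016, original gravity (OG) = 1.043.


ABV = (OG − FG) · 131.25
ABV = (1.043 − 1.016) · 131.25

3.5437 % ABV


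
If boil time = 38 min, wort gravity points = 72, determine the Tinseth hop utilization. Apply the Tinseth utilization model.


U = 1.65·0.000125^(GP/1000) · (1 − e^(−0.04·t))/4.15
bigness = 1.65·0.000125^(72/1000) = 0.8639
boil_factor = (1 − e^(−0.04·38))/4.15 = 0.1883
U = 0.8639 · 0.1883

0.1626


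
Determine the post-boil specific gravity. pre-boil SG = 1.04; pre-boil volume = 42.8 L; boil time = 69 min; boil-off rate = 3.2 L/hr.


V_post = V_pre − rate·(t/60);  SG_post = 1 + (SG_pre−1)·V_pre/V_post
V_post = 42.8 − 3.2·(69/60) = 39.1200
SG_post = 1 + (1.04 − 1)·42.8/39.1200

1.0438


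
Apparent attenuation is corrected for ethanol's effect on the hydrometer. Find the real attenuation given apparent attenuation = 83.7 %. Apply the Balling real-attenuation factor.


RA = AA · 0.8192
RA = 83.7 · 0.8192

68.5670 %


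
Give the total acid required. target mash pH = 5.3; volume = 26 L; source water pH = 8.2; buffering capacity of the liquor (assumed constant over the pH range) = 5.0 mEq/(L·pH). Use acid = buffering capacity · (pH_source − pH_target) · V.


acid = 5.0 · (8.2 − 5.3) · 26

377.0000 mEq


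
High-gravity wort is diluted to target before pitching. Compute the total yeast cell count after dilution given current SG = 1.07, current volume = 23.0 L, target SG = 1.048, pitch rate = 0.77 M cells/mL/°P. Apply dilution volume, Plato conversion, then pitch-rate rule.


V_w = V·((SG_c−1)/(SG_t−1)−1);  °P = 259 − 259/SG_t;  cells = rate·(V+V_w)·°P
V_w = 23.0·((1.07−1)/(1.048−1)−1) = 10.5417
V_final = 23.0 + 10.5417 = 33.5417
°P = 259 − 259/1.048 = 11.8626
cells = 0.77·33.5417·11.8626

306.3762 billion cells


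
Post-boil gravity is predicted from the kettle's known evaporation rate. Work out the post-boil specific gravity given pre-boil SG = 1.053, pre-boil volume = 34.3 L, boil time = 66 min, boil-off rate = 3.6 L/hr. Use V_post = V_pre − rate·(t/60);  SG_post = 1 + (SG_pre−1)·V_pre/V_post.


V_post = 34.3 − 3.6·(66/60) = 30.3400
SG_post = 1 + (1.053 − 1)·34.3/30.3400

1.0599


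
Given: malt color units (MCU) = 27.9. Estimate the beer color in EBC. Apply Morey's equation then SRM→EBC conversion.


SRM = 1.4922·MCU^0.6859;  EBC = SRM·1.97
SRM = 1.4922·27.9^0.6859 = 14.6341
EBC = 14.6341·1.97

28.8292 EBC


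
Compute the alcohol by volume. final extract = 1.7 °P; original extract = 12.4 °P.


SG = 259/(259 − P);  ABV = (OG − FG)·131.25
OG = 259/(259 − 12.4) = 1.0503
FG = 259/(259 − 1.7) = 1.0066
ABV = (1.0503 − 1.0066)·131.25

5.7326 % ABV


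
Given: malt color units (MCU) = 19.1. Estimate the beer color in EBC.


SRM = 1.4922·MCU^0.6859;  EBC = SRM·1.97
SRM = 1.4922·19.1^0.6859 = 11.2846
EBC = 11.2846·1.97

22.2307 EBC


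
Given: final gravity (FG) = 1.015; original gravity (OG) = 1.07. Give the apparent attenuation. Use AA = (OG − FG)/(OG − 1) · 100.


AA = (1.07 − 1.015)/(1.07 − 1) · 100

78.5714 %


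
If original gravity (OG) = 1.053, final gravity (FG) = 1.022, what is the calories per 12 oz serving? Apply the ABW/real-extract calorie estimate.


ABW = (OG−FG)·131.25·0.79/FG;  °P = 259 − 259/SG (for OG→OE and FG→AE);  RE = 0.1808·OE + 0.8192·AE;  Cal = (6.9·ABW + 4·(RE−0.1))·FG·3.55
ABW = (1.053 − 1.022)·131.25·0.79/1.022 = 3.1451
OE = 259 − 259/1.053 = 13.0361 °P
AE = 259 − 259/1.022 = 5.5753 °P
RE = 0.1808·13.0361 + 0.8192·5.5753 = 6.9242 °P
Cal = (6.9·3.1451 + 4·(6.9242−0.1))·1.022·3.55

177.7708 kcal


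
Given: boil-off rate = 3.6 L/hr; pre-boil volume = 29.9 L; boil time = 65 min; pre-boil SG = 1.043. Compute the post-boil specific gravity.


V_post = V_pre − rate·(t/60);  SG_post = 1 + (SG_pre−1)·V_pre/V_post
V_post = 29.9 − 3.6·(65/60) = 26.0000
SG_post = 1 + (1.043 − 1)·29.9/26.0000

1.0494


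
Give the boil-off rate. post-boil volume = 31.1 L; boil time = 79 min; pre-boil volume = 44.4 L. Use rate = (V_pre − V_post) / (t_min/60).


rate = (44.4 − 31.1) / (79/60)

10.1013 L/hr


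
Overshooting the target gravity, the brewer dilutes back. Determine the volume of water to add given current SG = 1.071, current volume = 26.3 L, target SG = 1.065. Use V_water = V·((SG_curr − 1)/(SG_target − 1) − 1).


V_water = 26.3·((1.071 − 1)/(1.065 − 1) − 1)

2.4277 L


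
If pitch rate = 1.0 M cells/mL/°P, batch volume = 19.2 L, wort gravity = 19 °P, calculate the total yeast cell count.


cells (billions) = rate · V_L · °P
cells = 1.0 · 19.2 · 19

364.8000 billion cells


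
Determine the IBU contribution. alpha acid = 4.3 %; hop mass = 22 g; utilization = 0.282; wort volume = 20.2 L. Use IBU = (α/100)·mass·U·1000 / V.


IBU = (4.3/100)·22·0.282·1000 / 20.2

13.2065 IBU


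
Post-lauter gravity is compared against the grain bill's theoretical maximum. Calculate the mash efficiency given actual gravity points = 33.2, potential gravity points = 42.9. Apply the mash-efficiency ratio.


efficiency = actual / potential × 100
efficiency = 33.2 / 42.9 × 100

77.3893 %


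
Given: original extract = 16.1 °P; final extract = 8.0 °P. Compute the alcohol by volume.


SG = 259/(259 − P);  ABV = (OG − FG)·131.25
OG = 259/(259 − 16.1) = 1.0663
FG = 259/(259 − 8.0) = 1.0319
ABV = (1.0663 − 1.0319)·131.25

4.5163 % ABV


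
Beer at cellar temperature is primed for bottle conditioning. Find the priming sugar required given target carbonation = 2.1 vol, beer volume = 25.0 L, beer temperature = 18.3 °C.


residual = 14.695·(0.01821 + 0.09011·e^(−0.04·T));  sugar = (target − residual)·4.0·V
residual = 14.695·(0.01821 + 0.09011·e^(−0.04·18.3)) = 0.9044
sugar = (2.1 − 0.9044)·4.0·25.0

119.5551 g


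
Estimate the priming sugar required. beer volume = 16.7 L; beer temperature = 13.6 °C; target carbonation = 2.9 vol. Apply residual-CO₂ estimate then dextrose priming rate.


residual = 14.695·(0.01821 + 0.09011·e^(−0.04·T));  sugar = (target − residual)·4.0·V
residual = 14.695·(0.01821 + 0.09011·e^(−0.04·13.6)) = 1.0362
sugar = (2.9 − 1.0362)·4.0·16.7

124.5038 g


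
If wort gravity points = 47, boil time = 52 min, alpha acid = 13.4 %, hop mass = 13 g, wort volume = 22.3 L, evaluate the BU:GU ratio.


U = 1.65·0.000125^(GP/1000)·(1−e^(−0.04t))/4.15;  IBU = (α/100)·m·U·1000/V;  BU:GU = IBU/GP
U = 1.65·0.000125^(47/1000)·(1−e^(−0.04·52))/4.15 = 0.2281
IBU = (13.4/100)·13·0.2281·1000/22.3 = 17.8146
BU:GU = 17.8146/47

0.3790


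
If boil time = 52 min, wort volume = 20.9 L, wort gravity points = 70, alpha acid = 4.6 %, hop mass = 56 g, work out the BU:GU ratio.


U = 1.65·0.000125^(GP/1000)·(1−e^(−0.04t))/4.15;  IBU = (α/100)·m·U·1000/V;  BU:GU = IBU/GP
U = 1.65·0.000125^(70/1000)·(1−e^(−0.04·52))/4.15 = 0.1855
IBU = (4.6/100)·56·0.1855·1000/20.9 = 22.8592
BU:GU = 22.8592/70

0.3266


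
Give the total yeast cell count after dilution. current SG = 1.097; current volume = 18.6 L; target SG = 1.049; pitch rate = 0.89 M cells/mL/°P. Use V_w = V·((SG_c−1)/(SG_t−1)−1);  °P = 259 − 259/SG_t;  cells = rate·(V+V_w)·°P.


V_w = 18.6·((1.097−1)/(1.049−1)−1) = 18.2204
V_final = 18.6 + 18.2204 = 36.8204
°P = 259 − 259/1.049 = 12.0982
cells = 0.89·36.8204·12.0982

396.4596 billion cells


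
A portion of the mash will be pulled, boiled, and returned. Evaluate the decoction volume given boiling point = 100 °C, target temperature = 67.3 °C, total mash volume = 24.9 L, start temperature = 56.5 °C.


V_dec = V_total·(T_target − T_start)/(T_boil − T_start)
V_dec = 24.9·(67.3 − 56.5)/(100 − 56.5)

6.1821 L


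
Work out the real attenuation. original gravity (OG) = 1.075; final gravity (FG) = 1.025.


AA = (OG−FG)/(OG−1)·100;  RA = AA·0.8192
AA = (1.075 − 1.025)/(1.075 − 1)·100 = 66.6667
RA = 66.6667·0.8192

54.6133 %


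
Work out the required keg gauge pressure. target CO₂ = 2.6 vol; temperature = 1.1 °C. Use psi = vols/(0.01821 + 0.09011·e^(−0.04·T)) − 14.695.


psi = 2.6/(0.01821 + 0.09011·e^(−0.04·1.1)) − 14.695

10.1994 psi


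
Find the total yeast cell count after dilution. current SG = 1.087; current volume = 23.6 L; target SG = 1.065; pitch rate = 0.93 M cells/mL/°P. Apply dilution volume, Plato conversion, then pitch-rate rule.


V_w = V·((SG_c−1)/(SG_t−1)−1);  °P = 259 − 259/SG_t;  cells = rate·(V+V_w)·°P
V_w = 23.6·((1.087−1)/(1.065−1)−1) = 7.9877
V_final = 23.6 + 7.9877 = 31.5877
°P = 259 − 259/1.065 = 15.8075
cells = 0.93·31.5877·15.8075

464.3702 billion cells


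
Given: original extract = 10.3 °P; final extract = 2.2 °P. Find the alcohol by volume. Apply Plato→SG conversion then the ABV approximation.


SG = 259/(259 − P);  ABV = (OG − FG)·131.25
OG = 259/(259 − 10.3) = 1.0414
FG = 259/(259 − 2.2) = 1.0086
ABV = (1.0414 − 1.0086)·131.25

4.3114 % ABV


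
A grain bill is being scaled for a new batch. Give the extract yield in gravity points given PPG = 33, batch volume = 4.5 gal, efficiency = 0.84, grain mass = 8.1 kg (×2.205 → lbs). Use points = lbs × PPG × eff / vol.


lbs = 8.1 × 2.205 = 17.8605
points = 17.8605 × 33 × 0.84 / 4.5

110.0207 points


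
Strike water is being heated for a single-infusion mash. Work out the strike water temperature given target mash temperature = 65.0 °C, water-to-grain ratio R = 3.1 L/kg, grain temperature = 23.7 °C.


T_strike = (0.41/R)·(T_mash − T_grain) + T_mash
T_strike = (0.41/3.1)·(65.0 − 23.7) + 65.0

70.4623 °C


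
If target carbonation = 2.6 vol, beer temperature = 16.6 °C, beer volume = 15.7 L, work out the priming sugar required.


residual = 14.695·(0.01821 + 0.09011·e^(−0.04·T));  sugar = (target − residual)·4.0·V
residual = 14.695·(0.01821 + 0.09011·e^(−0.04·16.6)) = 0.9493
sugar = (2.6 − 0.9493)·4.0·15.7

103.6664 g


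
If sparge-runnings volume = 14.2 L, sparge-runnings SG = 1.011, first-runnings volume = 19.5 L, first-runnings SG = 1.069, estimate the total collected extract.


total = Σ (SG_i − 1)·1000·V_i
first = (1.069 − 1)·1000·19.5 = 1345.5000
sparge = (1.011 − 1)·1000·14.2 = 156.2000
total = 1345.5000 + 156.2000

1501.7000 gravity·L


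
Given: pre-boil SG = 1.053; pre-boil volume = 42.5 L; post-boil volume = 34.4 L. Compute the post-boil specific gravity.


SG_post = 1 + (SG_pre − 1)·V_pre/V_post
pts_pre = (1.053 − 1)·1000 = 53.0000
pts_post = 53.0000·42.5/34.4 = 65.4797
SG_post = 1 + 65.4797/1000

1.0655


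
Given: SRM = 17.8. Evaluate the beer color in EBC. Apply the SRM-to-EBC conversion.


EBC = SRM · 1.97
EBC = 17.8 · 1.97

35.0660 EBC


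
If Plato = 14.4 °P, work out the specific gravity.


SG = 259/(259 − P)
SG = 259/(259 − 14.4)

1.0589


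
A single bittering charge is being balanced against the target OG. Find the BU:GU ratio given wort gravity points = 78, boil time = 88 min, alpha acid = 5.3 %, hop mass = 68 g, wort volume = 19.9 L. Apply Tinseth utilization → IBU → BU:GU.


U = 1.65·0.000125^(GP/1000)·(1−e^(−0.04t))/4.15;  IBU = (α/100)·m·U·1000/V;  BU:GU = IBU/GP
U = 1.65·0.000125^(78/1000)·(1−e^(−0.04·88))/4.15 = 0.1914
IBU = (5.3/100)·68·0.1914·1000/19.9 = 34.6639
BU:GU = 34.6639/78

0.4444


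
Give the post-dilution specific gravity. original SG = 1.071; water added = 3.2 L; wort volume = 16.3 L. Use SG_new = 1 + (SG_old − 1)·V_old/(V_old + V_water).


pts = (1.071 − 1)·1000·16.3/(16.3 + 3.2) = 59.3487
SG_new = 1 + 59.3487/1000

1.0593


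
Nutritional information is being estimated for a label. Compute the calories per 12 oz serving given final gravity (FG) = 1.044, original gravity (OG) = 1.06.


ABW = (OG−FG)·131.25·0.79/FG;  °P = 259 − 259/SG (for OG→OE and FG→AE);  RE = 0.1808·OE + 0.8192·AE;  Cal = (6.9·ABW + 4·(RE−0.1))·FG·3.55
ABW = (1.06 − 1.044)·131.25·0.79/1.044 = 1.5891
OE = 259 − 259/1.06 = 14.6604 °P
AE = 259 − 259/1.044 = 10.9157 °P
RE = 0.1808·14.6604 + 0.8192·10.9157 = 11.5927 °P
Cal = (6.9·1.5891 + 4·(11.5927−0.1))·1.044·3.55

211.0148 kcal


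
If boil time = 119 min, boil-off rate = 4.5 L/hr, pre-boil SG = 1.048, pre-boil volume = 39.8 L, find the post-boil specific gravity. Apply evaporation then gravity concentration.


V_post = V_pre − rate·(t/60);  SG_post = 1 + (SG_pre−1)·V_pre/V_post
V_post = 39.8 − 4.5·(119/60) = 30.8750
SG_post = 1 + (1.048 − 1)·39.8/30.8750

1.0619


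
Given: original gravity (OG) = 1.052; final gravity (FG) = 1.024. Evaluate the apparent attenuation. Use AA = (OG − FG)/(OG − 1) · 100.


AA = (1.052 − 1.024)/(1.052 − 1) · 100

53.8462 %


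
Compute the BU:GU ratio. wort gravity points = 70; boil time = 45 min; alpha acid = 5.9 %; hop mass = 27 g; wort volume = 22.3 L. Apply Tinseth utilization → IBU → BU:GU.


U = 1.65·0.000125^(GP/1000)·(1−e^(−0.04t))/4.15;  IBU = (α/100)·m·U·1000/V;  BU:GU = IBU/GP
U = 1.65·0.000125^(70/1000)·(1−e^(−0.04·45))/4.15 = 0.1769
IBU = (5.9/100)·27·0.1769·1000/22.3 = 12.6375
BU:GU = 12.6375/70

0.1805


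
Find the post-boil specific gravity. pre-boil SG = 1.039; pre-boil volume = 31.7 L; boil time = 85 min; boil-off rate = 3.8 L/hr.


V_post = V_pre − rate·(t/60);  SG_post = 1 + (SG_pre−1)·V_pre/V_post
V_post = 31.7 − 3.8·(85/60) = 26.3167
SG_post = 1 + (1.039 − 1)·31.7/26.3167

1.0470


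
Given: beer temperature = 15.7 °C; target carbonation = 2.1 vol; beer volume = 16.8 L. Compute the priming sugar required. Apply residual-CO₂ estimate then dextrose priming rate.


residual = 14.695·(0.01821 + 0.09011·e^(−0.04·T));  sugar = (target − residual)·4.0·V
residual = 14.695·(0.01821 + 0.09011·e^(−0.04·15.7)) = 0.9742
sugar = (2.1 − 0.9742)·4.0·16.8

75.6505 g


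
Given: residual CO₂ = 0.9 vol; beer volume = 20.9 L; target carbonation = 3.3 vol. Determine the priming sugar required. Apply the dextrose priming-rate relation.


sugar = (target − residual)·4.0·V
sugar = (3.3 − 0.9)·4.0·20.9

200.6400 g


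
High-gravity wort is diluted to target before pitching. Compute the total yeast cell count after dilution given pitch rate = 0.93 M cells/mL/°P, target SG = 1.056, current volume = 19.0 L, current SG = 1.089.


V_w = V·((SG_c−1)/(SG_t−1)−1);  °P = 259 − 259/SG_t;  cells = rate·(V+V_w)·°P
V_w = 19.0·((1.089−1)/(1.056−1)−1) = 11.1964
V_final = 19.0 + 11.1964 = 30.1964
°P = 259 − 259/1.056 = 13.7348
cells = 0.93·30.1964·13.7348

385.7113 billion cells


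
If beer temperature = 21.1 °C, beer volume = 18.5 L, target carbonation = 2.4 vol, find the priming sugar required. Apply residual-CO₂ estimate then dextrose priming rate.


residual = 14.695·(0.01821 + 0.09011·e^(−0.04·T));  sugar = (target − residual)·4.0·V
residual = 14.695·(0.01821 + 0.09011·e^(−0.04·21.1)) = 0.8370
sugar = (2.4 − 0.8370)·4.0·18.5

115.6642 g


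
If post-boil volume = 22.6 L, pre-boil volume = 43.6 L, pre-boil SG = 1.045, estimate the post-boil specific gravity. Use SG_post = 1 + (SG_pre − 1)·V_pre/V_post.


pts_pre = (1.045 − 1)·1000 = 45.0000
pts_post = 45.0000·43.6/22.6 = 86.8142
SG_post = 1 + 86.8142/1000

1.0868


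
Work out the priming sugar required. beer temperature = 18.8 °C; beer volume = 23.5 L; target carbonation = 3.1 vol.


residual = 14.695·(0.01821 + 0.09011·e^(−0.04·T));  sugar = (target − residual)·4.0·V
residual = 14.695·(0.01821 + 0.09011·e^(−0.04·18.8)) = 0.8918
sugar = (3.1 − 0.8918)·4.0·23.5

207.5672 g


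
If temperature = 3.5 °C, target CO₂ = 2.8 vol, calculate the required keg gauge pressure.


psi = vols/(0.01821 + 0.09011·e^(−0.04·T)) − 14.695
psi = 2.8/(0.01821 + 0.09011·e^(−0.04·3.5)) − 14.695

14.3062 psi


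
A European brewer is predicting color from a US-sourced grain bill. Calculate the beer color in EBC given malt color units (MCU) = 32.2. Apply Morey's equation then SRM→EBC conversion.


SRM = 1.4922·MCU^0.6859;  EBC = SRM·1.97
SRM = 1.4922·32.2^0.6859 = 16.1460
EBC = 16.1460·1.97

31.8077 EBC


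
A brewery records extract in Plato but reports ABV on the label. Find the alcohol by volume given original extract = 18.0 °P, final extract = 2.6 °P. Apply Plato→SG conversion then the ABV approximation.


SG = 259/(259 − P);  ABV = (OG − FG)·131.25
OG = 259/(259 − 18.0) = 1.0747
FG = 259/(259 − 2.6) = 1.0101
ABV = (1.0747 − 1.0101)·131.25

8.4720 % ABV


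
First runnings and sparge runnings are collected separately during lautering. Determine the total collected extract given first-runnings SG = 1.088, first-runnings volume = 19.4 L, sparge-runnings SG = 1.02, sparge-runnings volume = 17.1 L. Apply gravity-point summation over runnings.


total = Σ (SG_i − 1)·1000·V_i
first = (1.088 − 1)·1000·19.4 = 1707.2000
sparge = (1.02 − 1)·1000·17.1 = 342.0000
total = 1707.2000 + 342.0000

2049.2000 gravity·L


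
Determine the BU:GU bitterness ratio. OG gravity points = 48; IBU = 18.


BU:GU = IBU / OG_points
BU:GU = 18 / 48

0.3750


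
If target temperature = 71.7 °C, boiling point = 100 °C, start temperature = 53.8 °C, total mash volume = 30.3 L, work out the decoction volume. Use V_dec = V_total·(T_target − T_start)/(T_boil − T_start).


V_dec = 30.3·(71.7 − 53.8)/(100 − 53.8)

11.7396 L


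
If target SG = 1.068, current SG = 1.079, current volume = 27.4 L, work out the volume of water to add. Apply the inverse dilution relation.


V_water = V·((SG_curr − 1)/(SG_target − 1) − 1)
V_water = 27.4·((1.079 − 1)/(1.068 − 1) − 1)

4.4324 L


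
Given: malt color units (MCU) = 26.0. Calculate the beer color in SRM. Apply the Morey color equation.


SRM = 1.4922 · MCU^0.6859
SRM = 1.4922 · 26.0^0.6859

13.9430 SRM


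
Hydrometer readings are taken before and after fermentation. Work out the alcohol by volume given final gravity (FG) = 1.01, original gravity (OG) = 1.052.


ABV = (OG − FG) · 131.25
ABV = (1.052 − 1.01) · 131.25

5.5125 % ABV


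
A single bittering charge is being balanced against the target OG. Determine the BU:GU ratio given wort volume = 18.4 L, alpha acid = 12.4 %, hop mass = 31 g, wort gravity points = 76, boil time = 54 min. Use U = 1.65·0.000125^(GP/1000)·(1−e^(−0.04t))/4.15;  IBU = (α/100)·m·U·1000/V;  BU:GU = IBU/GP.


U = 1.65·0.000125^(76/1000)·(1−e^(−0.04·54))/4.15 = 0.1777
IBU = (12.4/100)·31·0.1777·1000/18.4 = 37.1151
BU:GU = 37.1151/76

0.4884


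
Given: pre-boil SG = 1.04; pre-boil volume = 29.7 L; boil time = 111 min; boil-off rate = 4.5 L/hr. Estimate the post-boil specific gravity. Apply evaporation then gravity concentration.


V_post = V_pre − rate·(t/60);  SG_post = 1 + (SG_pre−1)·V_pre/V_post
V_post = 29.7 − 4.5·(111/60) = 21.3750
SG_post = 1 + (1.04 − 1)·29.7/21.3750

1.0556


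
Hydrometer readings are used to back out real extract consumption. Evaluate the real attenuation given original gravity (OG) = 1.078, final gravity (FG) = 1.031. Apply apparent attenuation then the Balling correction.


AA = (OG−FG)/(OG−1)·100;  RA = AA·0.8192
AA = (1.078 − 1.031)/(1.078 − 1)·100 = 60.2564
RA = 60.2564·0.8192

49.3621 %


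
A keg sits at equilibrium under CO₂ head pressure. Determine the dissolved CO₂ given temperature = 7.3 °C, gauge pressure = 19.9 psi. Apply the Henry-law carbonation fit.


vols = (P + 14.695)·(0.01821 + 0.09011·e^(−0.04·T))
vols = (19.9 + 14.695)·(0.01821 + 0.09011·e^(−0.04·7.3))

2.9579 volumes


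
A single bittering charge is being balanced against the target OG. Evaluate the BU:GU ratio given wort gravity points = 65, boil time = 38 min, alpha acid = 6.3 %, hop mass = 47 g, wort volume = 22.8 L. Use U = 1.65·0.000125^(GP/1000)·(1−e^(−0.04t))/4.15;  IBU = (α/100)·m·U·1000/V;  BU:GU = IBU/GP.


U = 1.65·0.000125^(65/1000)·(1−e^(−0.04·38))/4.15 = 0.1732
IBU = (6.3/100)·47·0.1732·1000/22.8 = 22.4931
BU:GU = 22.4931/65

0.3460


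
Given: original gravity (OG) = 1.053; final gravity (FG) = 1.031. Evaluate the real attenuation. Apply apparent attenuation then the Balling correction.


AA = (OG−FG)/(OG−1)·100;  RA = AA·0.8192
AA = (1.053 − 1.031)/(1.053 − 1)·100 = 41.5094
RA = 41.5094·0.8192

34.0045 %


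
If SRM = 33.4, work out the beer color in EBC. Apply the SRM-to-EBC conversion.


EBC = SRM · 1.97
EBC = 33.4 · 1.97

65.7980 EBC


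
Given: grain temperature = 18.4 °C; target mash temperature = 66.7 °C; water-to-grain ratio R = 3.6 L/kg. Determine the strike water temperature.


T_strike = (0.41/R)·(T_mash − T_grain) + T_mash
T_strike = (0.41/3.6)·(66.7 − 18.4) + 66.7

72.2008 °C


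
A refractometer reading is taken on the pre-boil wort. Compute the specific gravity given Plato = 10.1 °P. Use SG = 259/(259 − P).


SG = 259/(259 − 10.1)

1.0406


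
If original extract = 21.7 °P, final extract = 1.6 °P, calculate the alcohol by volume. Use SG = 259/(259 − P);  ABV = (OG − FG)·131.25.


OG = 259/(259 − 21.7) = 1.0914
FG = 259/(259 − 1.6) = 1.0062
ABV = (1.0914 − 1.0062)·131.25

11.1864 % ABV


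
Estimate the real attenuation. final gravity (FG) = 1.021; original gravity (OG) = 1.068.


AA = (OG−FG)/(OG−1)·100;  RA = AA·0.8192
AA = (1.068 − 1.021)/(1.068 − 1)·100 = 69.1176
RA = 69.1176·0.8192

56.6212 %


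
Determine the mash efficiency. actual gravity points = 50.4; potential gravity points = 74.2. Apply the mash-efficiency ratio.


efficiency = actual / potential × 100
efficiency = 50.4 / 74.2 × 100

67.9245 %


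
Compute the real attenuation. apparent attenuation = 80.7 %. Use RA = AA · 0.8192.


RA = 80.7 · 0.8192

66.1094 %


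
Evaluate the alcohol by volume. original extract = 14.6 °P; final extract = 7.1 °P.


SG = 259/(259 − P);  ABV = (OG − FG)·131.25
OG = 259/(259 − 14.6) = 1.0597
FG = 259/(259 − 7.1) = 1.0282
ABV = (1.0597 − 1.0282)·131.25

4.1412 % ABV


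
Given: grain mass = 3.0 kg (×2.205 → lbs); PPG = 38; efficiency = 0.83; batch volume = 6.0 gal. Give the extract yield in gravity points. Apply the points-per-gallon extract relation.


points = lbs × PPG × eff / vol
lbs = 3.0 × 2.205 = 6.6150
points = 6.6150 × 38 × 0.83 / 6.0

34.7728 points


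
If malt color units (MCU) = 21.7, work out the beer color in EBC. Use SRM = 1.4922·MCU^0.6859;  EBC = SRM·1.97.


SRM = 1.4922·21.7^0.6859 = 12.3170
EBC = 12.3170·1.97

24.2645 EBC


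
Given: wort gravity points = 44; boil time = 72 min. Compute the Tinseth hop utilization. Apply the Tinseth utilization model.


U = 1.65·0.000125^(GP/1000) · (1 − e^(−0.04·t))/4.15
bigness = 1.65·0.000125^(44/1000) = 1.1111
boil_factor = (1 − e^(−0.04·72))/4.15 = 0.2274
U = 1.1111 · 0.2274

0.2527


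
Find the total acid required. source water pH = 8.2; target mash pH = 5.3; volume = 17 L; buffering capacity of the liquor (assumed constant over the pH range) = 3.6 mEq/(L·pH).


acid = buffering capacity · (pH_source − pH_target) · V
acid = 3.6 · (8.2 − 5.3) · 17

177.4800 mEq


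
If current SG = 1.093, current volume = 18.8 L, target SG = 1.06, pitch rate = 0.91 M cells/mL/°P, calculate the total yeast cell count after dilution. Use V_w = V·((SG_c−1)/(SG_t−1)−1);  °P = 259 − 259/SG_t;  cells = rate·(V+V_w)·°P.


V_w = 18.8·((1.093−1)/(1.06−1)−1) = 10.3400
V_final = 18.8 + 10.3400 = 29.1400
°P = 259 − 259/1.06 = 14.6604
cells = 0.91·29.1400·14.6604

388.7551 billion cells


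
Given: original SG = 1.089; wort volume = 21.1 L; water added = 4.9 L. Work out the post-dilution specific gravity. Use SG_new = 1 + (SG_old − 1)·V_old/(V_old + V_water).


pts = (1.089 − 1)·1000·21.1/(21.1 + 4.9) = 72.2269
SG_new = 1 + 72.2269/1000

1.0722


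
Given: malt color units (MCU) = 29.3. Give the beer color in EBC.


SRM = 1.4922·MCU^0.6859;  EBC = SRM·1.97
SRM = 1.4922·29.3^0.6859 = 15.1339
EBC = 15.1339·1.97

29.8138 EBC


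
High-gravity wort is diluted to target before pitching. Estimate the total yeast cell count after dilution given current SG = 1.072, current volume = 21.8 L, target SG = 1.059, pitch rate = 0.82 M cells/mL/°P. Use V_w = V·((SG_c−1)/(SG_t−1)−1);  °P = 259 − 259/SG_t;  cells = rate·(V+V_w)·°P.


V_w = 21.8·((1.072−1)/(1.059−1)−1) = 4.8034
V_final = 21.8 + 4.8034 = 26.6034
°P = 259 − 259/1.059 = 14.4297
cells = 0.82·26.6034·14.4297

314.7796 billion cells


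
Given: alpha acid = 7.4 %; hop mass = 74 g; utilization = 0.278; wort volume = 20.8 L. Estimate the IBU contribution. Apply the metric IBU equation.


IBU = (α/100)·mass·U·1000 / V
IBU = (7.4/100)·74·0.278·1000 / 20.8

73.1888 IBU


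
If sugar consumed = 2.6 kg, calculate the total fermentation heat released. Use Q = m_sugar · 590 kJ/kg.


Q = 2.6 · 590

1534.0000 kJ


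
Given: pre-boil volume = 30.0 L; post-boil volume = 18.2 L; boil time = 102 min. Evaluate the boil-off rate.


rate = (V_pre − V_post) / (t_min/60)
rate = (30.0 − 18.2) / (102/60)

6.9412 L/hr
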